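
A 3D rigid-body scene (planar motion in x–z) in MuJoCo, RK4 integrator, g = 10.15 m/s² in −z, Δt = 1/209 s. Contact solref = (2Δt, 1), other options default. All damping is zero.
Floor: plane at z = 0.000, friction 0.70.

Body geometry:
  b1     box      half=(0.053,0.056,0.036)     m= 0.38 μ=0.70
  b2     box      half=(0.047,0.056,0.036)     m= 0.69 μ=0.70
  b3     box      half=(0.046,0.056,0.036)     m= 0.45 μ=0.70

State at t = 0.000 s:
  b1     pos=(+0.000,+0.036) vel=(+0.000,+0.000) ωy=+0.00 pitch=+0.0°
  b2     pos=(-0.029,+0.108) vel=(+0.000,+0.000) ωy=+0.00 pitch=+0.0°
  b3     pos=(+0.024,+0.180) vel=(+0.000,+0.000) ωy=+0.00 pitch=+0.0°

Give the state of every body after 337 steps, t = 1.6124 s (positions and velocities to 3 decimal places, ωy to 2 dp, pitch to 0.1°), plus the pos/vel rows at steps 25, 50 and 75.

State at t = 1.6124 s:
  b1     pos=(+0.000,+0.036) vel=(+0.000,+0.000) ωy=+0.00 pitch=+0.0°
  b2     pos=(-0.029,+0.108) vel=(+0.000,+0.000) ωy=+0.00 pitch=+0.0°
  b3     pos=(+0.135,+0.036) vel=(+0.000,+0.000) ωy=+0.00 pitch=+180.0°

Key-timestep trajectory:
   step    t(s)  b1.x    b1.z    b1.vx   b1.vz   b2.x    b2.z    b2.vx   b2.vz   b3.x    b3.z    b3.vx   b3.vz 
     25  0.1196   +0.000  +0.036  +0.000  +0.000   -0.029  +0.108  -0.001  +0.000   +0.031  +0.178  +0.136  -0.070
     50  0.2392   +0.000  +0.036  +0.000  +0.000   -0.029  +0.108  +0.000  +0.000   +0.058  +0.145  +0.260  -0.702
     75  0.3589   +0.000  +0.036  +0.000  +0.000   -0.029  +0.108  +0.000  +0.000   +0.118  +0.073  +0.603  -0.926


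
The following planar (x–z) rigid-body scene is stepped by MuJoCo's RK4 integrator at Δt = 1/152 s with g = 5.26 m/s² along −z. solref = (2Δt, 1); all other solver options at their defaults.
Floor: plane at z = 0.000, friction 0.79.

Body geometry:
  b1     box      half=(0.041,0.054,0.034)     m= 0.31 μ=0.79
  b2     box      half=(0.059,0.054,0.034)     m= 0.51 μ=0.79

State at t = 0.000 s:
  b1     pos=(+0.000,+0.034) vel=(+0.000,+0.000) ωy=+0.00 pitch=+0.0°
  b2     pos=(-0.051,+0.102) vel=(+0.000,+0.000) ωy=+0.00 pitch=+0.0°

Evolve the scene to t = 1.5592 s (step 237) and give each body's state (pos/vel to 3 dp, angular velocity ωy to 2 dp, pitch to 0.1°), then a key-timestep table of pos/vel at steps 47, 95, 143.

State at t = 1.5592 s:
  b1     pos=(+0.000,+0.034) vel=(+0.000,+0.000) ωy=+0.00 pitch=+0.0°
  b2     pos=(-0.107,+0.059) vel=(+0.000,+0.000) ωy=+0.00 pitch=-90.0°

Key-timestep trajectory:
   step    t(s)  b1.x    b1.z    b1.vx   b1.vz   b2.x    b2.z    b2.vx   b2.vz 
     47  0.3092   +0.000  +0.034  +0.000  +0.000   -0.083  +0.065  -0.281  -0.002
     95  0.6250   +0.000  +0.034  +0.000  +0.000   -0.128  +0.067  +0.009  -0.002
    143  0.9408   +0.000  +0.034  +0.000  +0.000   -0.101  +0.062  -0.015  -0.006


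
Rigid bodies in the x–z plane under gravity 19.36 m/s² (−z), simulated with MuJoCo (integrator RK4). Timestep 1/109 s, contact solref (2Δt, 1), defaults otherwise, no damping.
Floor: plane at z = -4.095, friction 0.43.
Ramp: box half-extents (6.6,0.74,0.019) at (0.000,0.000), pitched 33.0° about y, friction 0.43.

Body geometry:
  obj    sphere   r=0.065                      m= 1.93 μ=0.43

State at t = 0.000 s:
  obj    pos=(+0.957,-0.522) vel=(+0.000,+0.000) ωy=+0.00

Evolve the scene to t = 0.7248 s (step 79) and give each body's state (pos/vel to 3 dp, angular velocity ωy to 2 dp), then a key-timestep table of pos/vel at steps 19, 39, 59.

State at t = 0.7248 s:
  obj    pos=(+2.616,-1.599) vel=(+4.577,-2.973) ωy=+83.96

Key-timestep trajectory:
   step    t(s)  obj.x    obj.z    obj.vx   obj.vz 
     19  0.1743   +1.053  -0.584  +1.101  -0.715
     39  0.3578   +1.362  -0.784  +2.260  -1.468
     59  0.5413   +1.883  -1.123  +3.419  -2.220


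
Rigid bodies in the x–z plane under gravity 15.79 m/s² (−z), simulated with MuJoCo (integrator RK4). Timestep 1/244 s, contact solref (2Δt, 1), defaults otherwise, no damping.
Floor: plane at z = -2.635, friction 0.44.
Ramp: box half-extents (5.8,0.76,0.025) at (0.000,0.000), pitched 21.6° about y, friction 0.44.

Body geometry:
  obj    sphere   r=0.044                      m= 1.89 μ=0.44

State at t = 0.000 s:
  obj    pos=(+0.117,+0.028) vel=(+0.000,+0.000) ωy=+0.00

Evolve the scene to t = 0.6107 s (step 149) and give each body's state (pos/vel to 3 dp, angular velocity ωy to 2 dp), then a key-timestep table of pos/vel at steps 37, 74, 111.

State at t = 0.6107 s:
  obj    pos=(+0.837,-0.257) vel=(+2.357,-0.933) ωy=+57.61

Key-timestep trajectory:
   step    t(s)  obj.x    obj.z    obj.vx   obj.vz 
     37  0.1516   +0.161  +0.010  +0.586  -0.232
     74  0.3033   +0.295  -0.042  +1.171  -0.464
    111  0.4549   +0.516  -0.130  +1.756  -0.695


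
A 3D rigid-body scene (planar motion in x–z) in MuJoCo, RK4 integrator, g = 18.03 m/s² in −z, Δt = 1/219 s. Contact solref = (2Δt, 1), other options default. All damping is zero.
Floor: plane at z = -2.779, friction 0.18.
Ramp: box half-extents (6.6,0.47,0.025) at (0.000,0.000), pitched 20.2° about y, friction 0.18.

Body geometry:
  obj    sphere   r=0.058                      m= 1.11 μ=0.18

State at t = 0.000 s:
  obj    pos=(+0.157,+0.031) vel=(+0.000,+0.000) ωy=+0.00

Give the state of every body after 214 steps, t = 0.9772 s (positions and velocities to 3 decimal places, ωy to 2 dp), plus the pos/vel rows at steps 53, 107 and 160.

State at t = 0.9772 s:
  obj    pos=(+2.150,-0.702) vel=(+4.078,-1.501) ωy=+74.91

Key-timestep trajectory:
   step    t(s)  obj.x    obj.z    obj.vx   obj.vz 
     53  0.2420   +0.279  -0.014  +1.010  -0.372
    107  0.4886   +0.655  -0.153  +2.039  -0.750
    160  0.7306   +1.271  -0.379  +3.049  -1.122


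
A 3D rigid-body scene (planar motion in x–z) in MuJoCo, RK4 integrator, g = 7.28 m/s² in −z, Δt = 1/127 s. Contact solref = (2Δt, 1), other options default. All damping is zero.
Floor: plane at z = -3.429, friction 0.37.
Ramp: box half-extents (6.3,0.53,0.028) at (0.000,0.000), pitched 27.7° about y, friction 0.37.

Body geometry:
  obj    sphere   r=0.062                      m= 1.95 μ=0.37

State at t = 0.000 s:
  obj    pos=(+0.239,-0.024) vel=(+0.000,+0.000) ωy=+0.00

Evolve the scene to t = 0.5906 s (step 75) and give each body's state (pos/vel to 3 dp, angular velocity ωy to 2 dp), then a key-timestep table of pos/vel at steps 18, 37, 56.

State at t = 0.5906 s:
  obj    pos=(+0.612,-0.220) vel=(+1.264,-0.664) ωy=+23.01

Key-timestep trajectory:
   step    t(s)  obj.x    obj.z    obj.vx   obj.vz 
     18  0.1417   +0.261  -0.035  +0.304  -0.159
     37  0.2913   +0.330  -0.072  +0.624  -0.327
     56  0.4409   +0.447  -0.133  +0.944  -0.496


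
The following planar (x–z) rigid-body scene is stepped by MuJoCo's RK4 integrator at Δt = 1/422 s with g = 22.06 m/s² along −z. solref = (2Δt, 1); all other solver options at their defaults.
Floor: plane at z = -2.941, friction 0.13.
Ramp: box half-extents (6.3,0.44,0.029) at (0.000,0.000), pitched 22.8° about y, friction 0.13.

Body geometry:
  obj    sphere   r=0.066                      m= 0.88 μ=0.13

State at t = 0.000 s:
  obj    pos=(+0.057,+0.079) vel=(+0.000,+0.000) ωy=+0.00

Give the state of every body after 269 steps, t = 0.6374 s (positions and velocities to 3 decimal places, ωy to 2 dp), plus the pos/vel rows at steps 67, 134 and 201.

State at t = 0.6374 s:
  obj    pos=(+1.201,-0.402) vel=(+3.588,-1.508) ωy=+58.96

Key-timestep trajectory:
   step    t(s)  obj.x    obj.z    obj.vx   obj.vz 
     67  0.1588   +0.128  +0.049  +0.894  -0.376
    134  0.3175   +0.341  -0.040  +1.788  -0.751
    201  0.4763   +0.696  -0.189  +2.681  -1.127


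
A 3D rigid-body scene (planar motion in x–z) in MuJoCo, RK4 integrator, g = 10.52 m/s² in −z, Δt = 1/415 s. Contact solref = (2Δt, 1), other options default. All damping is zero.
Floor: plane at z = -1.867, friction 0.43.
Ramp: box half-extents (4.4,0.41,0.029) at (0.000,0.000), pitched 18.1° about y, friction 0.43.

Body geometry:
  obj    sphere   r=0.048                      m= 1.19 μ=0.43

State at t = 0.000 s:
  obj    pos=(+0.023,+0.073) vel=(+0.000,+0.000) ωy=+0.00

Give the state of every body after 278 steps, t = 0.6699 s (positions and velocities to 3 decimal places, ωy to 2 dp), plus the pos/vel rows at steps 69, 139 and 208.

State at t = 0.6699 s:
  obj    pos=(+0.521,-0.089) vel=(+1.486,-0.486) ωy=+32.58

Key-timestep trajectory:
   step    t(s)  obj.x    obj.z    obj.vx   obj.vz 
     69  0.1663   +0.054  +0.063  +0.369  -0.121
    139  0.3349   +0.148  +0.033  +0.743  -0.243
    208  0.5012   +0.302  -0.018  +1.112  -0.364


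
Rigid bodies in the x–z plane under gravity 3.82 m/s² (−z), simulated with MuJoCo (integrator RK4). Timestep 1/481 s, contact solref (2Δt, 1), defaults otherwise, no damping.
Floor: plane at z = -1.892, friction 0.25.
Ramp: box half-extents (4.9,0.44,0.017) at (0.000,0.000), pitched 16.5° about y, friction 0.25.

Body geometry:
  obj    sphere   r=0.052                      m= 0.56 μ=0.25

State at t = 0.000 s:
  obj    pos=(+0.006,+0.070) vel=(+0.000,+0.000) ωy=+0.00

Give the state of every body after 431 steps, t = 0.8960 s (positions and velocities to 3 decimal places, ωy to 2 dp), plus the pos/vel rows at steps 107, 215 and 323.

State at t = 0.8960 s:
  obj    pos=(+0.304,-0.018) vel=(+0.666,-0.197) ωy=+13.35

Key-timestep trajectory:
   step    t(s)  obj.x    obj.z    obj.vx   obj.vz 
    107  0.2225   +0.024  +0.065  +0.165  -0.049
    215  0.4470   +0.080  +0.048  +0.332  -0.098
    323  0.6715   +0.174  +0.021  +0.499  -0.148


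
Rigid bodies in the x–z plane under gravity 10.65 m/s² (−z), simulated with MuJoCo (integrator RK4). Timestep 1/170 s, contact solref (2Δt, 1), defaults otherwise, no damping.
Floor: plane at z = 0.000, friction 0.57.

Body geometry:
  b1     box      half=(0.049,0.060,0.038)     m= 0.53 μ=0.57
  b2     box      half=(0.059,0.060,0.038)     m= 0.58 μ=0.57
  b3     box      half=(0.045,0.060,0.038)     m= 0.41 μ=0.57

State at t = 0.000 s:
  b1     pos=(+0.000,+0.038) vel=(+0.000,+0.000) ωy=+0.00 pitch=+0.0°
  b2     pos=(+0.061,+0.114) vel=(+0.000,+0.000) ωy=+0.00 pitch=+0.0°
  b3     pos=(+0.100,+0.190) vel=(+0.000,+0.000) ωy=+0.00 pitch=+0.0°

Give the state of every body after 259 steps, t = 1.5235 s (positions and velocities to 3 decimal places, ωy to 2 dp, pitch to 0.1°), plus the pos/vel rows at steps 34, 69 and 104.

State at t = 1.5235 s:
  b1     pos=(+0.000,+0.038) vel=(+0.000,+0.000) ωy=+0.00 pitch=+0.0°
  b2     pos=(+0.117,+0.059) vel=(+0.000,+0.000) ωy=+0.00 pitch=+90.0°
  b3     pos=(+0.309,+0.038) vel=(+0.000,+0.000) ωy=+0.00 pitch=+180.0°

Key-timestep trajectory:
   step    t(s)  b1.x    b1.z    b1.vx   b1.vz   b2.x    b2.z    b2.vx   b2.vz   b3.x    b3.z    b3.vx   b3.vz 
     34  0.2000   +0.000  +0.038  +0.000  +0.000   +0.087  +0.089  +0.241  -0.490   +0.172  +0.113  +0.578  -1.142
     69  0.4059   +0.000  +0.038  +0.000  +0.000   +0.138  +0.068  +0.020  +0.007   +0.264  +0.059  +0.262  -0.010
    104  0.6118   +0.000  +0.038  +0.000  +0.000   +0.112  +0.062  -0.002  +0.016   +0.309  +0.038  -0.001  +0.002


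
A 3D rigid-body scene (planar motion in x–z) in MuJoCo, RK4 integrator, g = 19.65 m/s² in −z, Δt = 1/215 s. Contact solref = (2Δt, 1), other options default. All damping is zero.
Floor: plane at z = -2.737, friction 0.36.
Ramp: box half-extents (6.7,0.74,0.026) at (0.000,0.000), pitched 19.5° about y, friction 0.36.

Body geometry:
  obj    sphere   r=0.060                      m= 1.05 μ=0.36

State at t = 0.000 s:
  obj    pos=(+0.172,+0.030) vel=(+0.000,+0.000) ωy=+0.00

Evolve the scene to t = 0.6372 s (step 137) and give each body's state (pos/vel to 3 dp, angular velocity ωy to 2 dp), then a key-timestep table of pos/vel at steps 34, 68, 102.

State at t = 0.6372 s:
  obj    pos=(+1.069,-0.287) vel=(+2.814,-0.997) ωy=+49.75

Key-timestep trajectory:
   step    t(s)  obj.x    obj.z    obj.vx   obj.vz 
     34  0.1581   +0.227  +0.011  +0.699  -0.247
     68  0.3163   +0.393  -0.048  +1.397  -0.495
    102  0.4744   +0.669  -0.146  +2.095  -0.742


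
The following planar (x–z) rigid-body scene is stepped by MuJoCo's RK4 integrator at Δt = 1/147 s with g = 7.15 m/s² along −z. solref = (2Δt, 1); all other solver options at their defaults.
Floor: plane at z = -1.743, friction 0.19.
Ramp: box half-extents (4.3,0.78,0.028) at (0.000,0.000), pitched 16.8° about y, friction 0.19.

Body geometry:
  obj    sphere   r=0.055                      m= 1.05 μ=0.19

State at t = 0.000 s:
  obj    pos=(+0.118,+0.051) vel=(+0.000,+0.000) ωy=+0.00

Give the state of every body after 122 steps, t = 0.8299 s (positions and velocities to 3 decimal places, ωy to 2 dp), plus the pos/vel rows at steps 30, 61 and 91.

State at t = 0.8299 s:
  obj    pos=(+0.605,-0.096) vel=(+1.173,-0.354) ωy=+22.27

Key-timestep trajectory:
   step    t(s)  obj.x    obj.z    obj.vx   obj.vz 
     30  0.2041   +0.147  +0.042  +0.289  -0.087
     61  0.4150   +0.240  +0.014  +0.587  -0.177
     91  0.6190   +0.389  -0.031  +0.875  -0.264


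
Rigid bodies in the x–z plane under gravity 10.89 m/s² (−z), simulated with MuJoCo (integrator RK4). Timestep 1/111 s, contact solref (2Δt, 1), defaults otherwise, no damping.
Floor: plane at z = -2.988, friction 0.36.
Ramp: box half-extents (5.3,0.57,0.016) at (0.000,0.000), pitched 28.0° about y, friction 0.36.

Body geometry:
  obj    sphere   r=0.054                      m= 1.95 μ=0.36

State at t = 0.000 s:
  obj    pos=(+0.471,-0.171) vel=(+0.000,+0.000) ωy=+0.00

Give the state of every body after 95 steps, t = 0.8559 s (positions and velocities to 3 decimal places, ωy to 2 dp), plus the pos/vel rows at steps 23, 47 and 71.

State at t = 0.8559 s:
  obj    pos=(+1.652,-0.799) vel=(+2.760,-1.467) ωy=+57.86

Key-timestep trajectory:
   step    t(s)  obj.x    obj.z    obj.vx   obj.vz 
     23  0.2072   +0.540  -0.208  +0.668  -0.355
     47  0.4234   +0.760  -0.325  +1.365  -0.726
     71  0.6396   +1.131  -0.522  +2.062  -1.097


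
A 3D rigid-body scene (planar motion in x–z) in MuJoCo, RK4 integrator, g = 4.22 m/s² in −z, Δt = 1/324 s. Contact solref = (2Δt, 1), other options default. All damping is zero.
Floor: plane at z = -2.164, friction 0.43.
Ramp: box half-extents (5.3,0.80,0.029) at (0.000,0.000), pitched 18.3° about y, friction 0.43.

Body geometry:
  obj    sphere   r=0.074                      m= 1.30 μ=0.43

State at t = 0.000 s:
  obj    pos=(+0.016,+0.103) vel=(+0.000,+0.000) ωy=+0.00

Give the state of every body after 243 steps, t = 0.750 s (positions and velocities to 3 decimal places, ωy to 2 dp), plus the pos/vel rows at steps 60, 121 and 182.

State at t = 0.750 s:
  obj    pos=(+0.269,+0.020) vel=(+0.674,-0.223) ωy=+9.59

Key-timestep trajectory:
   step    t(s)  obj.x    obj.z    obj.vx   obj.vz 
     60  0.1852   +0.031  +0.098  +0.166  -0.055
    121  0.3735   +0.079  +0.082  +0.336  -0.111
    182  0.5617   +0.158  +0.056  +0.505  -0.167


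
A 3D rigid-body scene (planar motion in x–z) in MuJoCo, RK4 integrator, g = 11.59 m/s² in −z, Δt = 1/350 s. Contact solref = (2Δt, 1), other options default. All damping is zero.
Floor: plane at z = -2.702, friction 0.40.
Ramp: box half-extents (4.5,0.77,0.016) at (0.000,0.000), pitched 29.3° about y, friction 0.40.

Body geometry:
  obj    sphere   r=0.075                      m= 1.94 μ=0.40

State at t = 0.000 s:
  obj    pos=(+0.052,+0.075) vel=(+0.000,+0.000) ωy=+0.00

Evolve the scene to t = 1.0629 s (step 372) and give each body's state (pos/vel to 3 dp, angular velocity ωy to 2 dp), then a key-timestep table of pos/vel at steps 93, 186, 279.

State at t = 1.0629 s:
  obj    pos=(+2.048,-1.045) vel=(+3.755,-2.107) ωy=+57.41

Key-timestep trajectory:
   step    t(s)  obj.x    obj.z    obj.vx   obj.vz 
     93  0.2657   +0.177  +0.005  +0.939  -0.527
    186  0.5314   +0.551  -0.205  +1.878  -1.054
    279  0.7971   +1.175  -0.555  +2.816  -1.581


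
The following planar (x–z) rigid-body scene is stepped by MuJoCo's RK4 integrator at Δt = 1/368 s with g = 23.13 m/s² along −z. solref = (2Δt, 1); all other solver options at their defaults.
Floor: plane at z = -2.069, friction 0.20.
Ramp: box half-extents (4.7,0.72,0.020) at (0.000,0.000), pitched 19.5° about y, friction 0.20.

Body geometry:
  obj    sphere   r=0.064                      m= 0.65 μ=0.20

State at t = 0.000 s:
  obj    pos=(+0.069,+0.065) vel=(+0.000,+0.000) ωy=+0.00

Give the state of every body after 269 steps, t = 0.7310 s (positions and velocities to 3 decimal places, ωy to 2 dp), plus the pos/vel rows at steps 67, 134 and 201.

State at t = 0.7310 s:
  obj    pos=(+1.458,-0.427) vel=(+3.800,-1.346) ωy=+62.98

Key-timestep trajectory:
   step    t(s)  obj.x    obj.z    obj.vx   obj.vz 
     67  0.1821   +0.155  +0.034  +0.947  -0.335
    134  0.3641   +0.414  -0.057  +1.893  -0.670
    201  0.5462   +0.844  -0.210  +2.840  -1.006


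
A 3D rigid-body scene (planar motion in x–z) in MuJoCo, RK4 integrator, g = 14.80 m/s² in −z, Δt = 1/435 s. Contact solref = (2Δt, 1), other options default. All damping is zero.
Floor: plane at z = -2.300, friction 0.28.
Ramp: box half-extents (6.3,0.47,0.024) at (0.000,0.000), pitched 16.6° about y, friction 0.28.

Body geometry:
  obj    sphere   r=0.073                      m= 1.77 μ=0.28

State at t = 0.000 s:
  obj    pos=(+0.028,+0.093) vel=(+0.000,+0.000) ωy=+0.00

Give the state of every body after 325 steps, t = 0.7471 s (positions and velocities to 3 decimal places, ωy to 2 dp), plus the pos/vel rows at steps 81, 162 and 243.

State at t = 0.7471 s:
  obj    pos=(+0.836,-0.148) vel=(+2.162,-0.645) ωy=+30.91

Key-timestep trajectory:
   step    t(s)  obj.x    obj.z    obj.vx   obj.vz 
     81  0.1862   +0.078  +0.078  +0.539  -0.161
    162  0.3724   +0.229  +0.033  +1.078  -0.321
    243  0.5586   +0.480  -0.042  +1.617  -0.482


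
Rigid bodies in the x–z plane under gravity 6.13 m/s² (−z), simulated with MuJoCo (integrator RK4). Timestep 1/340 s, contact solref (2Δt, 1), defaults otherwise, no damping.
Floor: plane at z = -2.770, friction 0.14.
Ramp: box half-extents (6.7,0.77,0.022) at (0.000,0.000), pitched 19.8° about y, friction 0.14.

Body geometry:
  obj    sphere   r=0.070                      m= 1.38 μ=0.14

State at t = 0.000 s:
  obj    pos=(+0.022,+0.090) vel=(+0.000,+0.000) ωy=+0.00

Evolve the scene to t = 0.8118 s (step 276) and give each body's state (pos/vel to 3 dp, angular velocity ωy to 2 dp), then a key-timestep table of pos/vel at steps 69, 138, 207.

State at t = 0.8118 s:
  obj    pos=(+0.482,-0.076) vel=(+1.133,-0.408) ωy=+17.20

Key-timestep trajectory:
   step    t(s)  obj.x    obj.z    obj.vx   obj.vz 
     69  0.2029   +0.051  +0.080  +0.283  -0.102
    138  0.4059   +0.137  +0.048  +0.566  -0.204
    207  0.6088   +0.281  -0.003  +0.850  -0.306


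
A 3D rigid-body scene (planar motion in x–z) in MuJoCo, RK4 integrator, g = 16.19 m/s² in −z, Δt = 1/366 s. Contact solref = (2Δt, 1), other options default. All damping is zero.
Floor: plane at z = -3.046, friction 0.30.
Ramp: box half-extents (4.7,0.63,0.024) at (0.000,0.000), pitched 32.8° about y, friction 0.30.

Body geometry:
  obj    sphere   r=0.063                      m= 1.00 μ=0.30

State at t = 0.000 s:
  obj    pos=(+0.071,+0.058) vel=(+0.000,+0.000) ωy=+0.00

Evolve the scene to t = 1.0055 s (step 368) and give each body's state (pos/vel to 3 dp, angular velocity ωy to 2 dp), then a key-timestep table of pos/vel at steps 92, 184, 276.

State at t = 1.0055 s:
  obj    pos=(+2.733,-1.658) vel=(+5.295,-3.412) ωy=+99.97

Key-timestep trajectory:
   step    t(s)  obj.x    obj.z    obj.vx   obj.vz 
     92  0.2514   +0.237  -0.049  +1.324  -0.853
    184  0.5027   +0.736  -0.371  +2.647  -1.706
    276  0.7541   +1.568  -0.907  +3.971  -2.559


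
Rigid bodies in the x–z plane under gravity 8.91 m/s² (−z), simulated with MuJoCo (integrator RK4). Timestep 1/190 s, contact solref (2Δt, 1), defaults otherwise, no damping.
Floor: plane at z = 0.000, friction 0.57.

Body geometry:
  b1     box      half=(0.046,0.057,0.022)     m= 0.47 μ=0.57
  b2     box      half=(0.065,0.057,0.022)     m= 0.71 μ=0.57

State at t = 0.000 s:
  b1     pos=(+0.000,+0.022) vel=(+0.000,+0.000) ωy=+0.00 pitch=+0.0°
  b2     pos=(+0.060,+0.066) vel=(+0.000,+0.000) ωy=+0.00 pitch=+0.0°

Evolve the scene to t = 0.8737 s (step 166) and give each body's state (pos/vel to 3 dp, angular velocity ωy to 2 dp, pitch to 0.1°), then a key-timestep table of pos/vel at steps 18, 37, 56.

State at t = 0.8737 s:
  b1     pos=(+0.000,+0.022) vel=(+0.000,+0.000) ωy=+0.00 pitch=+0.0°
  b2     pos=(+0.069,+0.055) vel=(+0.000,+0.000) ωy=-0.01 pitch=+34.1°

Key-timestep trajectory:
   step    t(s)  b1.x    b1.z    b1.vx   b1.vz   b2.x    b2.z    b2.vx   b2.vz 
     18  0.0947   +0.000  +0.022  +0.000  +0.000   +0.065  +0.061  +0.107  -0.111
     37  0.1947   +0.000  +0.022  +0.000  +0.000   +0.070  +0.056  -0.079  -0.046
     56  0.2947   +0.000  +0.022  +0.000  +0.000   +0.069  +0.055  +0.000  +0.000


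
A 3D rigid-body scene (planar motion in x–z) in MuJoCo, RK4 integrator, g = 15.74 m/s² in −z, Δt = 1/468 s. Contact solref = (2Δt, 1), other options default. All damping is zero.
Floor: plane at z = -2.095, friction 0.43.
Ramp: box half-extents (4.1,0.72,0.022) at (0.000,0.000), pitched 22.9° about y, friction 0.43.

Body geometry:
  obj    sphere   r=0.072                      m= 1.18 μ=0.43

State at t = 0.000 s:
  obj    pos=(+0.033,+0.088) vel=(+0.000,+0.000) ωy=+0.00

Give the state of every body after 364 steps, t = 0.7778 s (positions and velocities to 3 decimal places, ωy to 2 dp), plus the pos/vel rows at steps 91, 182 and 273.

State at t = 0.7778 s:
  obj    pos=(+1.252,-0.427) vel=(+3.135,-1.324) ωy=+47.26

Key-timestep trajectory:
   step    t(s)  obj.x    obj.z    obj.vx   obj.vz 
     91  0.1944   +0.109  +0.056  +0.784  -0.331
    182  0.3889   +0.338  -0.041  +1.567  -0.662
    273  0.5833   +0.719  -0.202  +2.351  -0.993


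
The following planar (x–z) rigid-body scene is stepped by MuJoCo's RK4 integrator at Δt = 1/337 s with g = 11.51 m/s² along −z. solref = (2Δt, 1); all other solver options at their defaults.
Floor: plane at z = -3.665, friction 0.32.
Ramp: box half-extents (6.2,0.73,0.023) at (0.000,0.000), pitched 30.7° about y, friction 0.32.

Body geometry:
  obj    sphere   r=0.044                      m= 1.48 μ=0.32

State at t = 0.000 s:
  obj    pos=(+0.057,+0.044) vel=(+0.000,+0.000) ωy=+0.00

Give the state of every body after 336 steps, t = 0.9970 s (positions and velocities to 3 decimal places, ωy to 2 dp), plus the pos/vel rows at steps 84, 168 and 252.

State at t = 0.9970 s:
  obj    pos=(+1.851,-1.021) vel=(+3.599,-2.137) ωy=+95.10

Key-timestep trajectory:
   step    t(s)  obj.x    obj.z    obj.vx   obj.vz 
     84  0.2493   +0.169  -0.023  +0.900  -0.534
    168  0.4985   +0.506  -0.222  +1.799  -1.068
    252  0.7478   +1.066  -0.555  +2.699  -1.603


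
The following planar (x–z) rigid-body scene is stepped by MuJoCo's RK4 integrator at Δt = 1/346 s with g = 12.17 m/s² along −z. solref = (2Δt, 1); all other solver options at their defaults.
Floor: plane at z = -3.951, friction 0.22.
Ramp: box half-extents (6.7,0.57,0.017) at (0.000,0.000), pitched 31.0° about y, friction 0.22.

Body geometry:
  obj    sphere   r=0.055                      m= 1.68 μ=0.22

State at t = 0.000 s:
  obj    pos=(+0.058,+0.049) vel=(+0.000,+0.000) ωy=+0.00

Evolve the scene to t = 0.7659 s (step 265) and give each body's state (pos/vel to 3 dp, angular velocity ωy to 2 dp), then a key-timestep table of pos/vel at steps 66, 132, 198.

State at t = 0.7659 s:
  obj    pos=(+1.184,-0.627) vel=(+2.939,-1.766) ωy=+62.33

Key-timestep trajectory:
   step    t(s)  obj.x    obj.z    obj.vx   obj.vz 
     66  0.1908   +0.128  +0.007  +0.732  -0.440
    132  0.3815   +0.337  -0.119  +1.464  -0.880
    198  0.5723   +0.687  -0.329  +2.196  -1.320


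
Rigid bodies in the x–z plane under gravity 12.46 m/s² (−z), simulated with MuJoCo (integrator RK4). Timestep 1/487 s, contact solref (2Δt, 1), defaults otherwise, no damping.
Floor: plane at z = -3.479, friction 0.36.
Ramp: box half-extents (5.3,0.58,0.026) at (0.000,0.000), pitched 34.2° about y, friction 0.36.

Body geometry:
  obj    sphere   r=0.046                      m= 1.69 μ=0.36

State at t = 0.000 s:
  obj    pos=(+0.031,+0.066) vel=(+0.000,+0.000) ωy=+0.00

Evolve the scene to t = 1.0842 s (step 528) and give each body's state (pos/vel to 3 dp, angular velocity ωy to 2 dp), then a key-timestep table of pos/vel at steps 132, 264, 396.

State at t = 1.0842 s:
  obj    pos=(+2.463,-1.587) vel=(+4.486,-3.049) ωy=+117.90

Key-timestep trajectory:
   step    t(s)  obj.x    obj.z    obj.vx   obj.vz 
    132  0.2710   +0.183  -0.037  +1.122  -0.762
    264  0.5421   +0.639  -0.347  +2.243  -1.524
    396  0.8131   +1.399  -0.864  +3.364  -2.286


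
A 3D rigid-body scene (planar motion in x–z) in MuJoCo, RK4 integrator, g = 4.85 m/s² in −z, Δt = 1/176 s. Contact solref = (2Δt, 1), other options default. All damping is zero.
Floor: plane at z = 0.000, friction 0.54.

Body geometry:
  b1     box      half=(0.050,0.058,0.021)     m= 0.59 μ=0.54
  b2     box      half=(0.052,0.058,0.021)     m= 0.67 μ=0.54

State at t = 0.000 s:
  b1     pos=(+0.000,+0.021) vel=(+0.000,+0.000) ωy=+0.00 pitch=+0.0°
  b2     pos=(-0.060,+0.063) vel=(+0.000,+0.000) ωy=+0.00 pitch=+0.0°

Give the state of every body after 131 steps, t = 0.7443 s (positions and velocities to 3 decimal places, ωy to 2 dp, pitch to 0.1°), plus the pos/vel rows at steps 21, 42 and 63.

State at t = 0.7443 s:
  b1     pos=(+0.000,+0.021) vel=(+0.000,+0.000) ωy=+0.00 pitch=+0.0°
  b2     pos=(-0.071,+0.051) vel=(+0.000,+0.000) ωy=+0.01 pitch=-42.6°

Key-timestep trajectory:
   step    t(s)  b1.x    b1.z    b1.vx   b1.vz   b2.x    b2.z    b2.vx   b2.vz 
     21  0.1193   +0.000  +0.021  +0.000  +0.000   -0.065  +0.060  -0.077  -0.060
     42  0.2386   +0.000  +0.021  +0.000  +0.000   -0.075  +0.052  -0.050  +0.045
     63  0.3580   +0.000  +0.021  +0.000  +0.000   -0.073  +0.051  +0.087  -0.040


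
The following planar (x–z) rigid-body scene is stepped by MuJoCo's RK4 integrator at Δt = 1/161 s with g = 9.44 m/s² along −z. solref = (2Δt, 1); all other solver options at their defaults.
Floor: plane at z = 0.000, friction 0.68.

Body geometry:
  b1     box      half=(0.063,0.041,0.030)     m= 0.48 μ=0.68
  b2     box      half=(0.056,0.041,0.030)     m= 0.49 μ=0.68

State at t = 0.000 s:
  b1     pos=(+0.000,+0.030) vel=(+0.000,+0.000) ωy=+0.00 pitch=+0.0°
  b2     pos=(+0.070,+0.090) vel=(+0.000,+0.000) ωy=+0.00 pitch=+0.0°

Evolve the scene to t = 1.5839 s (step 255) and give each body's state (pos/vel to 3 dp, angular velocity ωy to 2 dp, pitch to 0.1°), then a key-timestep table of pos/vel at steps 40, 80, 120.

State at t = 1.5839 s:
  b1     pos=(+0.000,+0.030) vel=(+0.000,+0.000) ωy=+0.00 pitch=+0.0°
  b2     pos=(+0.123,+0.056) vel=(+0.000,+0.000) ωy=+0.00 pitch=+90.0°

Key-timestep trajectory:
   step    t(s)  b1.x    b1.z    b1.vx   b1.vz   b2.x    b2.z    b2.vx   b2.vz 
     40  0.2484   +0.000  +0.030  +0.000  +0.000   +0.103  +0.061  +0.341  +0.023
     80  0.4969   +0.000  +0.030  +0.000  +0.000   +0.143  +0.063  -0.019  -0.003
    120  0.7453   +0.000  +0.030  +0.000  +0.000   +0.117  +0.059  +0.039  -0.015


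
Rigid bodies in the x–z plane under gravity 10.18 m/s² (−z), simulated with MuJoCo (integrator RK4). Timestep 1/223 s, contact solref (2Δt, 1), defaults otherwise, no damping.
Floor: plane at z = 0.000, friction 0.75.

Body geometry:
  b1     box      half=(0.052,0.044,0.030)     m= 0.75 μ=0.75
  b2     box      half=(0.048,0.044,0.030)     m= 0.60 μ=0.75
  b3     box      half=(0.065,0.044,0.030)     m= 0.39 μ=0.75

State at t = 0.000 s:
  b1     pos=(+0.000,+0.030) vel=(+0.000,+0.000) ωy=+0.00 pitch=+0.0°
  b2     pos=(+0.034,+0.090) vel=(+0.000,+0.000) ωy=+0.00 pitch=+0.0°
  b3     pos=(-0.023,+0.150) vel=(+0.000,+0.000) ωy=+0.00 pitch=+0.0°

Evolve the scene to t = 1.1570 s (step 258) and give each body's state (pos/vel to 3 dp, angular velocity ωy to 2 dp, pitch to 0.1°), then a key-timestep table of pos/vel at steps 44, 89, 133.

State at t = 1.1570 s:
  b1     pos=(+0.000,+0.030) vel=(+0.000,+0.000) ωy=+0.00 pitch=+0.0°
  b2     pos=(+0.034,+0.090) vel=(+0.000,+0.000) ωy=+0.00 pitch=+0.0°
  b3     pos=(-0.213,+0.030) vel=(+0.000,+0.000) ωy=+0.00 pitch=+180.0°

Key-timestep trajectory:
   step    t(s)  b1.x    b1.z    b1.vx   b1.vz   b2.x    b2.z    b2.vx   b2.vz   b3.x    b3.z    b3.vx   b3.vz 
     44  0.1973   +0.000  +0.030  +0.000  +0.000   +0.034  +0.090  +0.000  +0.000   -0.044  +0.130  -0.189  -0.428
     89  0.3991   +0.000  +0.030  +0.000  +0.000   +0.034  +0.090  +0.000  +0.000   -0.123  +0.067  -0.279  +0.147
    133  0.5964   +0.000  +0.030  +0.000  +0.000   +0.034  +0.090  +0.000  +0.000   -0.166  +0.068  -0.276  -0.087


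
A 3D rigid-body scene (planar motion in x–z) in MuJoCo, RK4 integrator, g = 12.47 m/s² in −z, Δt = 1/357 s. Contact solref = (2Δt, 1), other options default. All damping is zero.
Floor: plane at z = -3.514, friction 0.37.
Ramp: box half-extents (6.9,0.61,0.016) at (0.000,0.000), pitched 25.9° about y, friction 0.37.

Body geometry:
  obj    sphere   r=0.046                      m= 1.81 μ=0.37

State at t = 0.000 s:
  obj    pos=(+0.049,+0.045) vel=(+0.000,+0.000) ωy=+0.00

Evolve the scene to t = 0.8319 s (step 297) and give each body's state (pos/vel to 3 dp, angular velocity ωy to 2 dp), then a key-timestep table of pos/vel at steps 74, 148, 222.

State at t = 0.8319 s:
  obj    pos=(+1.260,-0.543) vel=(+2.912,-1.414) ωy=+70.36

Key-timestep trajectory:
   step    t(s)  obj.x    obj.z    obj.vx   obj.vz 
     74  0.2073   +0.124  +0.009  +0.726  -0.352
    148  0.4146   +0.350  -0.101  +1.451  -0.705
    222  0.6218   +0.726  -0.284  +2.176  -1.057


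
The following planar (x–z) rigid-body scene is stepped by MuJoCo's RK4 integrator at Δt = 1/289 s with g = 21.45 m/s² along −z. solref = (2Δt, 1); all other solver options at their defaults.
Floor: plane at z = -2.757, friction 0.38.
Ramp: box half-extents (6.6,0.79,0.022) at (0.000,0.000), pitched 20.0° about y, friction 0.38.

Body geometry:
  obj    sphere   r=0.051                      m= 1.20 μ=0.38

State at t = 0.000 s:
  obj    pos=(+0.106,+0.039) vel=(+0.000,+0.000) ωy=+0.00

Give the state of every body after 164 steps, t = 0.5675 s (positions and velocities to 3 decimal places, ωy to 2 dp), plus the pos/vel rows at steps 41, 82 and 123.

State at t = 0.5675 s:
  obj    pos=(+0.899,-0.250) vel=(+2.794,-1.017) ωy=+58.30

Key-timestep trajectory:
   step    t(s)  obj.x    obj.z    obj.vx   obj.vz 
     41  0.1419   +0.156  +0.021  +0.699  -0.254
     82  0.2837   +0.304  -0.033  +1.397  -0.509
    123  0.4256   +0.552  -0.123  +2.096  -0.763


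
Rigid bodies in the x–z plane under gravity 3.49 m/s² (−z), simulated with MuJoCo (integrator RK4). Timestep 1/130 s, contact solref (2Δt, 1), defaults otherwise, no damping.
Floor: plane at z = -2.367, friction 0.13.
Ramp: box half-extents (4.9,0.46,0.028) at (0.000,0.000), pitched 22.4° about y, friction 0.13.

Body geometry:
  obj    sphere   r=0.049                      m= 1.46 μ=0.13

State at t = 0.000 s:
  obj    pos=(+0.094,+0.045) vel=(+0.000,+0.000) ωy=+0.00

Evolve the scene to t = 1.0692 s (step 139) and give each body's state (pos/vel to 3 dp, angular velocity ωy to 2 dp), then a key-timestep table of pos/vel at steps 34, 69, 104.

State at t = 1.0692 s:
  obj    pos=(+0.596,-0.162) vel=(+0.939,-0.387) ωy=+20.72

Key-timestep trajectory:
   step    t(s)  obj.x    obj.z    obj.vx   obj.vz 
     34  0.2615   +0.124  +0.032  +0.230  -0.095
     69  0.5308   +0.218  -0.006  +0.466  -0.192
    104  0.8000   +0.375  -0.071  +0.703  -0.290


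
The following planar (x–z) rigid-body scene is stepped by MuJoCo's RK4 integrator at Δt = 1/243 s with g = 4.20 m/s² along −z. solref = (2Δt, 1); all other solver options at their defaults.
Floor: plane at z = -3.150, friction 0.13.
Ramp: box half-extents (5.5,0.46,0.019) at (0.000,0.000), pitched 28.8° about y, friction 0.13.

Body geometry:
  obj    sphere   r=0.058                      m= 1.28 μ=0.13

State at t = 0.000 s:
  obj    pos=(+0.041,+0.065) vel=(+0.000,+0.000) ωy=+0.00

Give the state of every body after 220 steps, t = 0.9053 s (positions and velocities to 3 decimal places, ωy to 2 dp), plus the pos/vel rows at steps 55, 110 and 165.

State at t = 0.9053 s:
  obj    pos=(+0.597,-0.240) vel=(+1.232,-0.661) ωy=+18.71

Key-timestep trajectory:
   step    t(s)  obj.x    obj.z    obj.vx   obj.vz 
     55  0.2263   +0.076  +0.046  +0.307  -0.171
    110  0.4527   +0.180  -0.011  +0.615  -0.335
    165  0.6790   +0.354  -0.107  +0.920  -0.507


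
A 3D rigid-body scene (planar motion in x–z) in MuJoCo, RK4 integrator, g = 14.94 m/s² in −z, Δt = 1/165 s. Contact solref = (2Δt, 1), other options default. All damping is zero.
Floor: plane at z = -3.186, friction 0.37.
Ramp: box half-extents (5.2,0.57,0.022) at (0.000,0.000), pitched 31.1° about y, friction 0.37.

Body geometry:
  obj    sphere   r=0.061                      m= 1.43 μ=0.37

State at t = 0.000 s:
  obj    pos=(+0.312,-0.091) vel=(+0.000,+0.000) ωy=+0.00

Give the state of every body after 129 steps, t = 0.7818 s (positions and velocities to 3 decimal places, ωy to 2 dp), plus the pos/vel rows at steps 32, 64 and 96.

State at t = 0.7818 s:
  obj    pos=(+1.755,-0.961) vel=(+3.690,-2.226) ωy=+70.63

Key-timestep trajectory:
   step    t(s)  obj.x    obj.z    obj.vx   obj.vz 
     32  0.1939   +0.401  -0.145  +0.916  -0.552
     64  0.3879   +0.667  -0.306  +1.831  -1.104
     96  0.5818   +1.111  -0.573  +2.746  -1.657


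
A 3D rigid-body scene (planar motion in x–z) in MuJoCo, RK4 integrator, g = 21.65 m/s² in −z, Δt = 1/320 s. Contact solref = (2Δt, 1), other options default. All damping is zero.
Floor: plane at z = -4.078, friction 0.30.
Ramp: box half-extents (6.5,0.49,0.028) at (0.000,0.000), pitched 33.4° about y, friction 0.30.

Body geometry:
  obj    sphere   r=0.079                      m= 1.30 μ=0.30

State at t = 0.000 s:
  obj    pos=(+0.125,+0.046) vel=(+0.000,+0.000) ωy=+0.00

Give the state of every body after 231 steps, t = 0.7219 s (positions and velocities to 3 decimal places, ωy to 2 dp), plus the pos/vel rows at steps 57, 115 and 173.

State at t = 0.7219 s:
  obj    pos=(+1.977,-1.175) vel=(+5.131,-3.383) ωy=+77.77

Key-timestep trajectory:
   step    t(s)  obj.x    obj.z    obj.vx   obj.vz 
     57  0.1781   +0.238  -0.029  +1.266  -0.835
    115  0.3594   +0.584  -0.257  +2.554  -1.684
    173  0.5406   +1.164  -0.639  +3.842  -2.534


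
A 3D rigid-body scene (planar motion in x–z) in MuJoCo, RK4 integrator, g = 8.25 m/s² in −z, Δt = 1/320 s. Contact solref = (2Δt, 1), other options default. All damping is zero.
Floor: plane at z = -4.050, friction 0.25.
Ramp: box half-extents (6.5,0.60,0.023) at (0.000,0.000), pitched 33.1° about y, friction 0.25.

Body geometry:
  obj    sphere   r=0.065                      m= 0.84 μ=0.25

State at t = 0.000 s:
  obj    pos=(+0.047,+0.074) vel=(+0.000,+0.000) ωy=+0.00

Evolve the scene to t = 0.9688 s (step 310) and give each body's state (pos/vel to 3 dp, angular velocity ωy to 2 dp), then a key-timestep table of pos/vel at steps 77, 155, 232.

State at t = 0.9688 s:
  obj    pos=(+1.312,-0.750) vel=(+2.612,-1.703) ωy=+47.95

Key-timestep trajectory:
   step    t(s)  obj.x    obj.z    obj.vx   obj.vz 
     77  0.2406   +0.125  +0.023  +0.649  -0.423
    155  0.4844   +0.364  -0.132  +1.306  -0.851
    232  0.7250   +0.756  -0.388  +1.955  -1.274


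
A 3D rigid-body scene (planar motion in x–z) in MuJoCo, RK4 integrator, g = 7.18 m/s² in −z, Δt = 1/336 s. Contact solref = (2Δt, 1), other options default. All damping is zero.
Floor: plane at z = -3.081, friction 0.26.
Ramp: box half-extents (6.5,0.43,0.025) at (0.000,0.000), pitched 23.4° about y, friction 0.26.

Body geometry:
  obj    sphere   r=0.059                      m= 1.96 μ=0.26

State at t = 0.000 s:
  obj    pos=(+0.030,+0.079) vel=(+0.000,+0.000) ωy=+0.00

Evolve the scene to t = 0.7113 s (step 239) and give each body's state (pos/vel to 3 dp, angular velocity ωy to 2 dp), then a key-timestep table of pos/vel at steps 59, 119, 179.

State at t = 0.7113 s:
  obj    pos=(+0.503,-0.126) vel=(+1.330,-0.575) ωy=+24.55

Key-timestep trajectory:
   step    t(s)  obj.x    obj.z    obj.vx   obj.vz 
     59  0.1756   +0.059  +0.066  +0.328  -0.142
    119  0.3542   +0.147  +0.028  +0.662  -0.287
    179  0.5327   +0.295  -0.036  +0.996  -0.431


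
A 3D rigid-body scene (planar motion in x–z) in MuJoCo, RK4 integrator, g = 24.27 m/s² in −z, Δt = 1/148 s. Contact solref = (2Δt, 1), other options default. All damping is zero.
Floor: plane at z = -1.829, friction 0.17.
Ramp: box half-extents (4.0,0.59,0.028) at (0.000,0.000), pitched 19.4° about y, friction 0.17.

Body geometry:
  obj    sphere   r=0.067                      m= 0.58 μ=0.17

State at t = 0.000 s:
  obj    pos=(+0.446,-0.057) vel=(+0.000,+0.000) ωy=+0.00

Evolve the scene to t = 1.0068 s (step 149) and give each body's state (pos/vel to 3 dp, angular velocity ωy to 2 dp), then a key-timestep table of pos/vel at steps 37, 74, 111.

State at t = 1.0068 s:
  obj    pos=(+3.199,-1.026) vel=(+5.468,-1.926) ωy=+86.50

Key-timestep trajectory:
   step    t(s)  obj.x    obj.z    obj.vx   obj.vz 
     37  0.2500   +0.616  -0.116  +1.358  -0.478
     74  0.5000   +1.125  -0.296  +2.716  -0.956
    111  0.7500   +1.974  -0.594  +4.074  -1.435


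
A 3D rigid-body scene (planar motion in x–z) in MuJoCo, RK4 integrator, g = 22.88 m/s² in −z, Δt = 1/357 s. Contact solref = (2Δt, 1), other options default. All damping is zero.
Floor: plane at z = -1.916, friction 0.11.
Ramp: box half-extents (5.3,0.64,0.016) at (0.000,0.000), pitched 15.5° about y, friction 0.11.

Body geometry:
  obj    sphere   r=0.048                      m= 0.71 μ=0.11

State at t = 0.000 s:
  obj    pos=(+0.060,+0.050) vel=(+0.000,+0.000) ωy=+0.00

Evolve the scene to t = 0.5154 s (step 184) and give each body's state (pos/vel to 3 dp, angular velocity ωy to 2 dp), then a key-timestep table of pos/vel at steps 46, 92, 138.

State at t = 0.5154 s:
  obj    pos=(+0.619,-0.105) vel=(+2.169,-0.602) ωy=+46.88

Key-timestep trajectory:
   step    t(s)  obj.x    obj.z    obj.vx   obj.vz 
     46  0.1289   +0.095  +0.040  +0.542  -0.150
     92  0.2577   +0.200  +0.011  +1.085  -0.301
    138  0.3866   +0.374  -0.037  +1.627  -0.451


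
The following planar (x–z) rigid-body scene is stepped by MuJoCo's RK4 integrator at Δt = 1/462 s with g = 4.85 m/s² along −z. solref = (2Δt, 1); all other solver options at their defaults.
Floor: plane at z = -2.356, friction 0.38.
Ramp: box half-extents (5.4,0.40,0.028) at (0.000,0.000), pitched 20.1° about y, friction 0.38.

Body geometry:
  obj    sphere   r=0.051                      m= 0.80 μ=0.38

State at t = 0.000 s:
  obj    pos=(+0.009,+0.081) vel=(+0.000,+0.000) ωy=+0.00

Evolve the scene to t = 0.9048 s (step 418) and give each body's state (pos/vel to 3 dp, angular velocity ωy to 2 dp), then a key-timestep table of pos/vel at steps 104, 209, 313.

State at t = 0.9048 s:
  obj    pos=(+0.467,-0.087) vel=(+1.012,-0.370) ωy=+21.12

Key-timestep trajectory:
   step    t(s)  obj.x    obj.z    obj.vx   obj.vz 
    104  0.2251   +0.037  +0.070  +0.252  -0.092
    209  0.4524   +0.123  +0.039  +0.506  -0.185
    313  0.6775   +0.266  -0.013  +0.757  -0.277


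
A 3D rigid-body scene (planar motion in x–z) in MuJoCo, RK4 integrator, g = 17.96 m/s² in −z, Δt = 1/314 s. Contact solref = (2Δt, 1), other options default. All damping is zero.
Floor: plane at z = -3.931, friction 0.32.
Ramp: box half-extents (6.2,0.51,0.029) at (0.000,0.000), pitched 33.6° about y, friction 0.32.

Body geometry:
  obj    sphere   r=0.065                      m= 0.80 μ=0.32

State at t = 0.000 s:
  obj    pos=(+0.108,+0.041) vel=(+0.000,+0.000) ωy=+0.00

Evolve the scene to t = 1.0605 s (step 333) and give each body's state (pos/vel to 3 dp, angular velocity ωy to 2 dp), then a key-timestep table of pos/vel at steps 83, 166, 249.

State at t = 1.0605 s:
  obj    pos=(+3.434,-2.168) vel=(+6.271,-4.167) ωy=+115.81

Key-timestep trajectory:
   step    t(s)  obj.x    obj.z    obj.vx   obj.vz 
     83  0.2643   +0.315  -0.096  +1.563  -1.039
    166  0.5287   +0.935  -0.508  +3.126  -2.077
    249  0.7930   +1.967  -1.194  +4.689  -3.116
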